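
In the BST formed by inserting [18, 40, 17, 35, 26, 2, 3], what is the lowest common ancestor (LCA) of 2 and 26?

Tree insertion order: [18, 40, 17, 35, 26, 2, 3]
Tree (level-order array): [18, 17, 40, 2, None, 35, None, None, 3, 26]
In a BST, the LCA of p=2, q=26 is the first node v on the
root-to-leaf path with p <= v <= q (go left if both < v, right if both > v).
Walk from root:
  at 18: 2 <= 18 <= 26, this is the LCA
LCA = 18


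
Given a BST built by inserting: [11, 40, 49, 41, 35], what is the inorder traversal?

Tree insertion order: [11, 40, 49, 41, 35]
Tree (level-order array): [11, None, 40, 35, 49, None, None, 41]
Inorder traversal: [11, 35, 40, 41, 49]


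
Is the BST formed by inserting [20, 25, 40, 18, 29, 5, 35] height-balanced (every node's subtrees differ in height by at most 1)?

Tree (level-order array): [20, 18, 25, 5, None, None, 40, None, None, 29, None, None, 35]
Definition: a tree is height-balanced if, at every node, |h(left) - h(right)| <= 1 (empty subtree has height -1).
Bottom-up per-node check:
  node 5: h_left=-1, h_right=-1, diff=0 [OK], height=0
  node 18: h_left=0, h_right=-1, diff=1 [OK], height=1
  node 35: h_left=-1, h_right=-1, diff=0 [OK], height=0
  node 29: h_left=-1, h_right=0, diff=1 [OK], height=1
  node 40: h_left=1, h_right=-1, diff=2 [FAIL (|1--1|=2 > 1)], height=2
  node 25: h_left=-1, h_right=2, diff=3 [FAIL (|-1-2|=3 > 1)], height=3
  node 20: h_left=1, h_right=3, diff=2 [FAIL (|1-3|=2 > 1)], height=4
Node 40 violates the condition: |1 - -1| = 2 > 1.
Result: Not balanced


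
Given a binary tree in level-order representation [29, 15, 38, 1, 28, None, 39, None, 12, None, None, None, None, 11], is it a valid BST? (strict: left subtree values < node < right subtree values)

Level-order array: [29, 15, 38, 1, 28, None, 39, None, 12, None, None, None, None, 11]
Validate using subtree bounds (lo, hi): at each node, require lo < value < hi,
then recurse left with hi=value and right with lo=value.
Preorder trace (stopping at first violation):
  at node 29 with bounds (-inf, +inf): OK
  at node 15 with bounds (-inf, 29): OK
  at node 1 with bounds (-inf, 15): OK
  at node 12 with bounds (1, 15): OK
  at node 11 with bounds (1, 12): OK
  at node 28 with bounds (15, 29): OK
  at node 38 with bounds (29, +inf): OK
  at node 39 with bounds (38, +inf): OK
No violation found at any node.
Result: Valid BST


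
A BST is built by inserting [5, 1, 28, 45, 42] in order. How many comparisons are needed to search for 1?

Search path for 1: 5 -> 1
Found: True
Comparisons: 2


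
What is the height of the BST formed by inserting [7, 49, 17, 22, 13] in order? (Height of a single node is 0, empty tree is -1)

Insertion order: [7, 49, 17, 22, 13]
Tree (level-order array): [7, None, 49, 17, None, 13, 22]
Compute height bottom-up (empty subtree = -1):
  height(13) = 1 + max(-1, -1) = 0
  height(22) = 1 + max(-1, -1) = 0
  height(17) = 1 + max(0, 0) = 1
  height(49) = 1 + max(1, -1) = 2
  height(7) = 1 + max(-1, 2) = 3
Height = 3


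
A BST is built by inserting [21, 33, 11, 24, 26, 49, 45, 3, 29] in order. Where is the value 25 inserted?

Starting tree (level order): [21, 11, 33, 3, None, 24, 49, None, None, None, 26, 45, None, None, 29]
Insertion path: 21 -> 33 -> 24 -> 26
Result: insert 25 as left child of 26
Final tree (level order): [21, 11, 33, 3, None, 24, 49, None, None, None, 26, 45, None, 25, 29]


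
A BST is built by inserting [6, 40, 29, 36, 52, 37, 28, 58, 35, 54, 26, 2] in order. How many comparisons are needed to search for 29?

Search path for 29: 6 -> 40 -> 29
Found: True
Comparisons: 3


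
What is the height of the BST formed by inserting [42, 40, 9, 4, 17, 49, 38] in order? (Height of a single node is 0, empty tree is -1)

Insertion order: [42, 40, 9, 4, 17, 49, 38]
Tree (level-order array): [42, 40, 49, 9, None, None, None, 4, 17, None, None, None, 38]
Compute height bottom-up (empty subtree = -1):
  height(4) = 1 + max(-1, -1) = 0
  height(38) = 1 + max(-1, -1) = 0
  height(17) = 1 + max(-1, 0) = 1
  height(9) = 1 + max(0, 1) = 2
  height(40) = 1 + max(2, -1) = 3
  height(49) = 1 + max(-1, -1) = 0
  height(42) = 1 + max(3, 0) = 4
Height = 4


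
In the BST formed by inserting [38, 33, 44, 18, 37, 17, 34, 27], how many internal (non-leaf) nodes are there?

Tree built from: [38, 33, 44, 18, 37, 17, 34, 27]
Tree (level-order array): [38, 33, 44, 18, 37, None, None, 17, 27, 34]
Rule: An internal node has at least one child.
Per-node child counts:
  node 38: 2 child(ren)
  node 33: 2 child(ren)
  node 18: 2 child(ren)
  node 17: 0 child(ren)
  node 27: 0 child(ren)
  node 37: 1 child(ren)
  node 34: 0 child(ren)
  node 44: 0 child(ren)
Matching nodes: [38, 33, 18, 37]
Count of internal (non-leaf) nodes: 4


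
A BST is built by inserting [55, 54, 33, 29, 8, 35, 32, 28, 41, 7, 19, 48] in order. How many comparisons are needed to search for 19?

Search path for 19: 55 -> 54 -> 33 -> 29 -> 8 -> 28 -> 19
Found: True
Comparisons: 7


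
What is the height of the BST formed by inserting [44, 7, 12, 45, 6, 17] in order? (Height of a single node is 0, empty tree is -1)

Insertion order: [44, 7, 12, 45, 6, 17]
Tree (level-order array): [44, 7, 45, 6, 12, None, None, None, None, None, 17]
Compute height bottom-up (empty subtree = -1):
  height(6) = 1 + max(-1, -1) = 0
  height(17) = 1 + max(-1, -1) = 0
  height(12) = 1 + max(-1, 0) = 1
  height(7) = 1 + max(0, 1) = 2
  height(45) = 1 + max(-1, -1) = 0
  height(44) = 1 + max(2, 0) = 3
Height = 3


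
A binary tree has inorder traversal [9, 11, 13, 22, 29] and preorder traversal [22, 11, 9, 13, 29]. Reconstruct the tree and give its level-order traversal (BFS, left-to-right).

Inorder:  [9, 11, 13, 22, 29]
Preorder: [22, 11, 9, 13, 29]
Algorithm: preorder visits root first, so consume preorder in order;
for each root, split the current inorder slice at that value into
left-subtree inorder and right-subtree inorder, then recurse.
Recursive splits:
  root=22; inorder splits into left=[9, 11, 13], right=[29]
  root=11; inorder splits into left=[9], right=[13]
  root=9; inorder splits into left=[], right=[]
  root=13; inorder splits into left=[], right=[]
  root=29; inorder splits into left=[], right=[]
Reconstructed level-order: [22, 11, 29, 9, 13]


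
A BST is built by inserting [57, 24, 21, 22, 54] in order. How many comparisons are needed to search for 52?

Search path for 52: 57 -> 24 -> 54
Found: False
Comparisons: 3


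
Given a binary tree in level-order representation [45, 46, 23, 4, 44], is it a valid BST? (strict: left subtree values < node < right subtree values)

Level-order array: [45, 46, 23, 4, 44]
Validate using subtree bounds (lo, hi): at each node, require lo < value < hi,
then recurse left with hi=value and right with lo=value.
Preorder trace (stopping at first violation):
  at node 45 with bounds (-inf, +inf): OK
  at node 46 with bounds (-inf, 45): VIOLATION
Node 46 violates its bound: not (-inf < 46 < 45).
Result: Not a valid BST


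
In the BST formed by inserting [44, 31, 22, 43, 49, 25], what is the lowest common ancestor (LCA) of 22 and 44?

Tree insertion order: [44, 31, 22, 43, 49, 25]
Tree (level-order array): [44, 31, 49, 22, 43, None, None, None, 25]
In a BST, the LCA of p=22, q=44 is the first node v on the
root-to-leaf path with p <= v <= q (go left if both < v, right if both > v).
Walk from root:
  at 44: 22 <= 44 <= 44, this is the LCA
LCA = 44


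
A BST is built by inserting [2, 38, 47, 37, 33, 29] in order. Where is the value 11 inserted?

Starting tree (level order): [2, None, 38, 37, 47, 33, None, None, None, 29]
Insertion path: 2 -> 38 -> 37 -> 33 -> 29
Result: insert 11 as left child of 29
Final tree (level order): [2, None, 38, 37, 47, 33, None, None, None, 29, None, 11]


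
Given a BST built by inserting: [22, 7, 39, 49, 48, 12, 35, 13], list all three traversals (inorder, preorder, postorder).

Tree insertion order: [22, 7, 39, 49, 48, 12, 35, 13]
Tree (level-order array): [22, 7, 39, None, 12, 35, 49, None, 13, None, None, 48]
Inorder (L, root, R): [7, 12, 13, 22, 35, 39, 48, 49]
Preorder (root, L, R): [22, 7, 12, 13, 39, 35, 49, 48]
Postorder (L, R, root): [13, 12, 7, 35, 48, 49, 39, 22]


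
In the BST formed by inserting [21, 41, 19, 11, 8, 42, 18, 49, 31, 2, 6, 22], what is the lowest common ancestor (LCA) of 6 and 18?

Tree insertion order: [21, 41, 19, 11, 8, 42, 18, 49, 31, 2, 6, 22]
Tree (level-order array): [21, 19, 41, 11, None, 31, 42, 8, 18, 22, None, None, 49, 2, None, None, None, None, None, None, None, None, 6]
In a BST, the LCA of p=6, q=18 is the first node v on the
root-to-leaf path with p <= v <= q (go left if both < v, right if both > v).
Walk from root:
  at 21: both 6 and 18 < 21, go left
  at 19: both 6 and 18 < 19, go left
  at 11: 6 <= 11 <= 18, this is the LCA
LCA = 11


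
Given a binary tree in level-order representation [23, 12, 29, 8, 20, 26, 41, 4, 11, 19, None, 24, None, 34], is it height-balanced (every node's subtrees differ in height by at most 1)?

Tree (level-order array): [23, 12, 29, 8, 20, 26, 41, 4, 11, 19, None, 24, None, 34]
Definition: a tree is height-balanced if, at every node, |h(left) - h(right)| <= 1 (empty subtree has height -1).
Bottom-up per-node check:
  node 4: h_left=-1, h_right=-1, diff=0 [OK], height=0
  node 11: h_left=-1, h_right=-1, diff=0 [OK], height=0
  node 8: h_left=0, h_right=0, diff=0 [OK], height=1
  node 19: h_left=-1, h_right=-1, diff=0 [OK], height=0
  node 20: h_left=0, h_right=-1, diff=1 [OK], height=1
  node 12: h_left=1, h_right=1, diff=0 [OK], height=2
  node 24: h_left=-1, h_right=-1, diff=0 [OK], height=0
  node 26: h_left=0, h_right=-1, diff=1 [OK], height=1
  node 34: h_left=-1, h_right=-1, diff=0 [OK], height=0
  node 41: h_left=0, h_right=-1, diff=1 [OK], height=1
  node 29: h_left=1, h_right=1, diff=0 [OK], height=2
  node 23: h_left=2, h_right=2, diff=0 [OK], height=3
All nodes satisfy the balance condition.
Result: Balanced


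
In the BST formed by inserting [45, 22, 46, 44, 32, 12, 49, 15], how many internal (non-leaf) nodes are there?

Tree built from: [45, 22, 46, 44, 32, 12, 49, 15]
Tree (level-order array): [45, 22, 46, 12, 44, None, 49, None, 15, 32]
Rule: An internal node has at least one child.
Per-node child counts:
  node 45: 2 child(ren)
  node 22: 2 child(ren)
  node 12: 1 child(ren)
  node 15: 0 child(ren)
  node 44: 1 child(ren)
  node 32: 0 child(ren)
  node 46: 1 child(ren)
  node 49: 0 child(ren)
Matching nodes: [45, 22, 12, 44, 46]
Count of internal (non-leaf) nodes: 5


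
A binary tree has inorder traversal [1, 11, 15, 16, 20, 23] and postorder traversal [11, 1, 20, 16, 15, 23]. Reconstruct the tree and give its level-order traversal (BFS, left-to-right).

Inorder:   [1, 11, 15, 16, 20, 23]
Postorder: [11, 1, 20, 16, 15, 23]
Algorithm: postorder visits root last, so walk postorder right-to-left;
each value is the root of the current inorder slice — split it at that
value, recurse on the right subtree first, then the left.
Recursive splits:
  root=23; inorder splits into left=[1, 11, 15, 16, 20], right=[]
  root=15; inorder splits into left=[1, 11], right=[16, 20]
  root=16; inorder splits into left=[], right=[20]
  root=20; inorder splits into left=[], right=[]
  root=1; inorder splits into left=[], right=[11]
  root=11; inorder splits into left=[], right=[]
Reconstructed level-order: [23, 15, 1, 16, 11, 20]


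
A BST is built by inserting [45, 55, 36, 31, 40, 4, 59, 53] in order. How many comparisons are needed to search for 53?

Search path for 53: 45 -> 55 -> 53
Found: True
Comparisons: 3


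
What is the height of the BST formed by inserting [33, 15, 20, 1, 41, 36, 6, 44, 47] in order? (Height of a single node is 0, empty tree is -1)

Insertion order: [33, 15, 20, 1, 41, 36, 6, 44, 47]
Tree (level-order array): [33, 15, 41, 1, 20, 36, 44, None, 6, None, None, None, None, None, 47]
Compute height bottom-up (empty subtree = -1):
  height(6) = 1 + max(-1, -1) = 0
  height(1) = 1 + max(-1, 0) = 1
  height(20) = 1 + max(-1, -1) = 0
  height(15) = 1 + max(1, 0) = 2
  height(36) = 1 + max(-1, -1) = 0
  height(47) = 1 + max(-1, -1) = 0
  height(44) = 1 + max(-1, 0) = 1
  height(41) = 1 + max(0, 1) = 2
  height(33) = 1 + max(2, 2) = 3
Height = 3


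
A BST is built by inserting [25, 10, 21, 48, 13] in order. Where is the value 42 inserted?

Starting tree (level order): [25, 10, 48, None, 21, None, None, 13]
Insertion path: 25 -> 48
Result: insert 42 as left child of 48
Final tree (level order): [25, 10, 48, None, 21, 42, None, 13]


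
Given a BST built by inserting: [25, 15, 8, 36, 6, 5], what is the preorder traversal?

Tree insertion order: [25, 15, 8, 36, 6, 5]
Tree (level-order array): [25, 15, 36, 8, None, None, None, 6, None, 5]
Preorder traversal: [25, 15, 8, 6, 5, 36]


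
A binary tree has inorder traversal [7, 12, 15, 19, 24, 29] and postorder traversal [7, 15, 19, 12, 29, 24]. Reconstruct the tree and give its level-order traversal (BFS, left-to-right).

Inorder:   [7, 12, 15, 19, 24, 29]
Postorder: [7, 15, 19, 12, 29, 24]
Algorithm: postorder visits root last, so walk postorder right-to-left;
each value is the root of the current inorder slice — split it at that
value, recurse on the right subtree first, then the left.
Recursive splits:
  root=24; inorder splits into left=[7, 12, 15, 19], right=[29]
  root=29; inorder splits into left=[], right=[]
  root=12; inorder splits into left=[7], right=[15, 19]
  root=19; inorder splits into left=[15], right=[]
  root=15; inorder splits into left=[], right=[]
  root=7; inorder splits into left=[], right=[]
Reconstructed level-order: [24, 12, 29, 7, 19, 15]


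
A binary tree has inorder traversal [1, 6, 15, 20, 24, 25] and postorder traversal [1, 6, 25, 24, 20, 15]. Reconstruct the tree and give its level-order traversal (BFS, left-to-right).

Inorder:   [1, 6, 15, 20, 24, 25]
Postorder: [1, 6, 25, 24, 20, 15]
Algorithm: postorder visits root last, so walk postorder right-to-left;
each value is the root of the current inorder slice — split it at that
value, recurse on the right subtree first, then the left.
Recursive splits:
  root=15; inorder splits into left=[1, 6], right=[20, 24, 25]
  root=20; inorder splits into left=[], right=[24, 25]
  root=24; inorder splits into left=[], right=[25]
  root=25; inorder splits into left=[], right=[]
  root=6; inorder splits into left=[1], right=[]
  root=1; inorder splits into left=[], right=[]
Reconstructed level-order: [15, 6, 20, 1, 24, 25]


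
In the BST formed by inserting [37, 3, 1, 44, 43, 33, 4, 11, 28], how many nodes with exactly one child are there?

Tree built from: [37, 3, 1, 44, 43, 33, 4, 11, 28]
Tree (level-order array): [37, 3, 44, 1, 33, 43, None, None, None, 4, None, None, None, None, 11, None, 28]
Rule: These are nodes with exactly 1 non-null child.
Per-node child counts:
  node 37: 2 child(ren)
  node 3: 2 child(ren)
  node 1: 0 child(ren)
  node 33: 1 child(ren)
  node 4: 1 child(ren)
  node 11: 1 child(ren)
  node 28: 0 child(ren)
  node 44: 1 child(ren)
  node 43: 0 child(ren)
Matching nodes: [33, 4, 11, 44]
Count of nodes with exactly one child: 4


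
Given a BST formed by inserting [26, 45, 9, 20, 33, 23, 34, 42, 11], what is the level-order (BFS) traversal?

Tree insertion order: [26, 45, 9, 20, 33, 23, 34, 42, 11]
Tree (level-order array): [26, 9, 45, None, 20, 33, None, 11, 23, None, 34, None, None, None, None, None, 42]
BFS from the root, enqueuing left then right child of each popped node:
  queue [26] -> pop 26, enqueue [9, 45], visited so far: [26]
  queue [9, 45] -> pop 9, enqueue [20], visited so far: [26, 9]
  queue [45, 20] -> pop 45, enqueue [33], visited so far: [26, 9, 45]
  queue [20, 33] -> pop 20, enqueue [11, 23], visited so far: [26, 9, 45, 20]
  queue [33, 11, 23] -> pop 33, enqueue [34], visited so far: [26, 9, 45, 20, 33]
  queue [11, 23, 34] -> pop 11, enqueue [none], visited so far: [26, 9, 45, 20, 33, 11]
  queue [23, 34] -> pop 23, enqueue [none], visited so far: [26, 9, 45, 20, 33, 11, 23]
  queue [34] -> pop 34, enqueue [42], visited so far: [26, 9, 45, 20, 33, 11, 23, 34]
  queue [42] -> pop 42, enqueue [none], visited so far: [26, 9, 45, 20, 33, 11, 23, 34, 42]
Result: [26, 9, 45, 20, 33, 11, 23, 34, 42]


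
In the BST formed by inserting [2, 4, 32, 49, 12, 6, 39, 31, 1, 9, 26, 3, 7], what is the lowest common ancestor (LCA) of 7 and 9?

Tree insertion order: [2, 4, 32, 49, 12, 6, 39, 31, 1, 9, 26, 3, 7]
Tree (level-order array): [2, 1, 4, None, None, 3, 32, None, None, 12, 49, 6, 31, 39, None, None, 9, 26, None, None, None, 7]
In a BST, the LCA of p=7, q=9 is the first node v on the
root-to-leaf path with p <= v <= q (go left if both < v, right if both > v).
Walk from root:
  at 2: both 7 and 9 > 2, go right
  at 4: both 7 and 9 > 4, go right
  at 32: both 7 and 9 < 32, go left
  at 12: both 7 and 9 < 12, go left
  at 6: both 7 and 9 > 6, go right
  at 9: 7 <= 9 <= 9, this is the LCA
LCA = 9


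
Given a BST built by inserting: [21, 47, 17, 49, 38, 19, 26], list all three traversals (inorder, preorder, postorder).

Tree insertion order: [21, 47, 17, 49, 38, 19, 26]
Tree (level-order array): [21, 17, 47, None, 19, 38, 49, None, None, 26]
Inorder (L, root, R): [17, 19, 21, 26, 38, 47, 49]
Preorder (root, L, R): [21, 17, 19, 47, 38, 26, 49]
Postorder (L, R, root): [19, 17, 26, 38, 49, 47, 21]


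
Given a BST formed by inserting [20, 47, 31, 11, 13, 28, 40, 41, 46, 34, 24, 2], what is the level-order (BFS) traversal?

Tree insertion order: [20, 47, 31, 11, 13, 28, 40, 41, 46, 34, 24, 2]
Tree (level-order array): [20, 11, 47, 2, 13, 31, None, None, None, None, None, 28, 40, 24, None, 34, 41, None, None, None, None, None, 46]
BFS from the root, enqueuing left then right child of each popped node:
  queue [20] -> pop 20, enqueue [11, 47], visited so far: [20]
  queue [11, 47] -> pop 11, enqueue [2, 13], visited so far: [20, 11]
  queue [47, 2, 13] -> pop 47, enqueue [31], visited so far: [20, 11, 47]
  queue [2, 13, 31] -> pop 2, enqueue [none], visited so far: [20, 11, 47, 2]
  queue [13, 31] -> pop 13, enqueue [none], visited so far: [20, 11, 47, 2, 13]
  queue [31] -> pop 31, enqueue [28, 40], visited so far: [20, 11, 47, 2, 13, 31]
  queue [28, 40] -> pop 28, enqueue [24], visited so far: [20, 11, 47, 2, 13, 31, 28]
  queue [40, 24] -> pop 40, enqueue [34, 41], visited so far: [20, 11, 47, 2, 13, 31, 28, 40]
  queue [24, 34, 41] -> pop 24, enqueue [none], visited so far: [20, 11, 47, 2, 13, 31, 28, 40, 24]
  queue [34, 41] -> pop 34, enqueue [none], visited so far: [20, 11, 47, 2, 13, 31, 28, 40, 24, 34]
  queue [41] -> pop 41, enqueue [46], visited so far: [20, 11, 47, 2, 13, 31, 28, 40, 24, 34, 41]
  queue [46] -> pop 46, enqueue [none], visited so far: [20, 11, 47, 2, 13, 31, 28, 40, 24, 34, 41, 46]
Result: [20, 11, 47, 2, 13, 31, 28, 40, 24, 34, 41, 46]


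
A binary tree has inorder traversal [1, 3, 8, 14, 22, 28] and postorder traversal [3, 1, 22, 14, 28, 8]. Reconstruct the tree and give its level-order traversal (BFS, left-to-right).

Inorder:   [1, 3, 8, 14, 22, 28]
Postorder: [3, 1, 22, 14, 28, 8]
Algorithm: postorder visits root last, so walk postorder right-to-left;
each value is the root of the current inorder slice — split it at that
value, recurse on the right subtree first, then the left.
Recursive splits:
  root=8; inorder splits into left=[1, 3], right=[14, 22, 28]
  root=28; inorder splits into left=[14, 22], right=[]
  root=14; inorder splits into left=[], right=[22]
  root=22; inorder splits into left=[], right=[]
  root=1; inorder splits into left=[], right=[3]
  root=3; inorder splits into left=[], right=[]
Reconstructed level-order: [8, 1, 28, 3, 14, 22]


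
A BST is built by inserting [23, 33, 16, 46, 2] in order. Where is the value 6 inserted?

Starting tree (level order): [23, 16, 33, 2, None, None, 46]
Insertion path: 23 -> 16 -> 2
Result: insert 6 as right child of 2
Final tree (level order): [23, 16, 33, 2, None, None, 46, None, 6]


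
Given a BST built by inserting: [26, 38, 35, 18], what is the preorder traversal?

Tree insertion order: [26, 38, 35, 18]
Tree (level-order array): [26, 18, 38, None, None, 35]
Preorder traversal: [26, 18, 38, 35]


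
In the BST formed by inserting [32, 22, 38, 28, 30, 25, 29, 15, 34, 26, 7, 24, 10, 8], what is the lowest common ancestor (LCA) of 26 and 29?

Tree insertion order: [32, 22, 38, 28, 30, 25, 29, 15, 34, 26, 7, 24, 10, 8]
Tree (level-order array): [32, 22, 38, 15, 28, 34, None, 7, None, 25, 30, None, None, None, 10, 24, 26, 29, None, 8]
In a BST, the LCA of p=26, q=29 is the first node v on the
root-to-leaf path with p <= v <= q (go left if both < v, right if both > v).
Walk from root:
  at 32: both 26 and 29 < 32, go left
  at 22: both 26 and 29 > 22, go right
  at 28: 26 <= 28 <= 29, this is the LCA
LCA = 28


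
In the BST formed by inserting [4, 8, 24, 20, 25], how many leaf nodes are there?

Tree built from: [4, 8, 24, 20, 25]
Tree (level-order array): [4, None, 8, None, 24, 20, 25]
Rule: A leaf has 0 children.
Per-node child counts:
  node 4: 1 child(ren)
  node 8: 1 child(ren)
  node 24: 2 child(ren)
  node 20: 0 child(ren)
  node 25: 0 child(ren)
Matching nodes: [20, 25]
Count of leaf nodes: 2


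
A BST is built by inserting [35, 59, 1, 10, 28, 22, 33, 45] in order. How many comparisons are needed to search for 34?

Search path for 34: 35 -> 1 -> 10 -> 28 -> 33
Found: False
Comparisons: 5


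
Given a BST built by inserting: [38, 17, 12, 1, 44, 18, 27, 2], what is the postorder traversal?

Tree insertion order: [38, 17, 12, 1, 44, 18, 27, 2]
Tree (level-order array): [38, 17, 44, 12, 18, None, None, 1, None, None, 27, None, 2]
Postorder traversal: [2, 1, 12, 27, 18, 17, 44, 38]


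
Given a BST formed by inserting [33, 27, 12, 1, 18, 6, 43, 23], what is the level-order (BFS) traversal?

Tree insertion order: [33, 27, 12, 1, 18, 6, 43, 23]
Tree (level-order array): [33, 27, 43, 12, None, None, None, 1, 18, None, 6, None, 23]
BFS from the root, enqueuing left then right child of each popped node:
  queue [33] -> pop 33, enqueue [27, 43], visited so far: [33]
  queue [27, 43] -> pop 27, enqueue [12], visited so far: [33, 27]
  queue [43, 12] -> pop 43, enqueue [none], visited so far: [33, 27, 43]
  queue [12] -> pop 12, enqueue [1, 18], visited so far: [33, 27, 43, 12]
  queue [1, 18] -> pop 1, enqueue [6], visited so far: [33, 27, 43, 12, 1]
  queue [18, 6] -> pop 18, enqueue [23], visited so far: [33, 27, 43, 12, 1, 18]
  queue [6, 23] -> pop 6, enqueue [none], visited so far: [33, 27, 43, 12, 1, 18, 6]
  queue [23] -> pop 23, enqueue [none], visited so far: [33, 27, 43, 12, 1, 18, 6, 23]
Result: [33, 27, 43, 12, 1, 18, 6, 23]


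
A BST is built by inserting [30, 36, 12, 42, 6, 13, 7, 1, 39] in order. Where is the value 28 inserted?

Starting tree (level order): [30, 12, 36, 6, 13, None, 42, 1, 7, None, None, 39]
Insertion path: 30 -> 12 -> 13
Result: insert 28 as right child of 13
Final tree (level order): [30, 12, 36, 6, 13, None, 42, 1, 7, None, 28, 39]


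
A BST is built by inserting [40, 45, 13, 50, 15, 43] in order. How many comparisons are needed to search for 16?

Search path for 16: 40 -> 13 -> 15
Found: False
Comparisons: 3


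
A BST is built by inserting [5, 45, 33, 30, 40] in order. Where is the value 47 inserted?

Starting tree (level order): [5, None, 45, 33, None, 30, 40]
Insertion path: 5 -> 45
Result: insert 47 as right child of 45
Final tree (level order): [5, None, 45, 33, 47, 30, 40]


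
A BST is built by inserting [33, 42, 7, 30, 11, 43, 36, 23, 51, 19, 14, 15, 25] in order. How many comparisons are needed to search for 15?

Search path for 15: 33 -> 7 -> 30 -> 11 -> 23 -> 19 -> 14 -> 15
Found: True
Comparisons: 8


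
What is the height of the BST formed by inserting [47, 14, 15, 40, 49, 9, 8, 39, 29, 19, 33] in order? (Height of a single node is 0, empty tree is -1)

Insertion order: [47, 14, 15, 40, 49, 9, 8, 39, 29, 19, 33]
Tree (level-order array): [47, 14, 49, 9, 15, None, None, 8, None, None, 40, None, None, 39, None, 29, None, 19, 33]
Compute height bottom-up (empty subtree = -1):
  height(8) = 1 + max(-1, -1) = 0
  height(9) = 1 + max(0, -1) = 1
  height(19) = 1 + max(-1, -1) = 0
  height(33) = 1 + max(-1, -1) = 0
  height(29) = 1 + max(0, 0) = 1
  height(39) = 1 + max(1, -1) = 2
  height(40) = 1 + max(2, -1) = 3
  height(15) = 1 + max(-1, 3) = 4
  height(14) = 1 + max(1, 4) = 5
  height(49) = 1 + max(-1, -1) = 0
  height(47) = 1 + max(5, 0) = 6
Height = 6


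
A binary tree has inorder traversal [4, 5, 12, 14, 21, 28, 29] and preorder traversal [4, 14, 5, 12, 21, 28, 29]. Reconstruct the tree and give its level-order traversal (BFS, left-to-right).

Inorder:  [4, 5, 12, 14, 21, 28, 29]
Preorder: [4, 14, 5, 12, 21, 28, 29]
Algorithm: preorder visits root first, so consume preorder in order;
for each root, split the current inorder slice at that value into
left-subtree inorder and right-subtree inorder, then recurse.
Recursive splits:
  root=4; inorder splits into left=[], right=[5, 12, 14, 21, 28, 29]
  root=14; inorder splits into left=[5, 12], right=[21, 28, 29]
  root=5; inorder splits into left=[], right=[12]
  root=12; inorder splits into left=[], right=[]
  root=21; inorder splits into left=[], right=[28, 29]
  root=28; inorder splits into left=[], right=[29]
  root=29; inorder splits into left=[], right=[]
Reconstructed level-order: [4, 14, 5, 21, 12, 28, 29]


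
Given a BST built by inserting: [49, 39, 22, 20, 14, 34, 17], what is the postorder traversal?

Tree insertion order: [49, 39, 22, 20, 14, 34, 17]
Tree (level-order array): [49, 39, None, 22, None, 20, 34, 14, None, None, None, None, 17]
Postorder traversal: [17, 14, 20, 34, 22, 39, 49]


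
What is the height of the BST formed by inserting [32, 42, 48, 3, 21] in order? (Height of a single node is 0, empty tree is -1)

Insertion order: [32, 42, 48, 3, 21]
Tree (level-order array): [32, 3, 42, None, 21, None, 48]
Compute height bottom-up (empty subtree = -1):
  height(21) = 1 + max(-1, -1) = 0
  height(3) = 1 + max(-1, 0) = 1
  height(48) = 1 + max(-1, -1) = 0
  height(42) = 1 + max(-1, 0) = 1
  height(32) = 1 + max(1, 1) = 2
Height = 2


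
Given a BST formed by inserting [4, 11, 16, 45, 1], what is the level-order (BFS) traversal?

Tree insertion order: [4, 11, 16, 45, 1]
Tree (level-order array): [4, 1, 11, None, None, None, 16, None, 45]
BFS from the root, enqueuing left then right child of each popped node:
  queue [4] -> pop 4, enqueue [1, 11], visited so far: [4]
  queue [1, 11] -> pop 1, enqueue [none], visited so far: [4, 1]
  queue [11] -> pop 11, enqueue [16], visited so far: [4, 1, 11]
  queue [16] -> pop 16, enqueue [45], visited so far: [4, 1, 11, 16]
  queue [45] -> pop 45, enqueue [none], visited so far: [4, 1, 11, 16, 45]
Result: [4, 1, 11, 16, 45]


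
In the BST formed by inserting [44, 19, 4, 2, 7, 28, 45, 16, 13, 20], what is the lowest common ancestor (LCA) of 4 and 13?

Tree insertion order: [44, 19, 4, 2, 7, 28, 45, 16, 13, 20]
Tree (level-order array): [44, 19, 45, 4, 28, None, None, 2, 7, 20, None, None, None, None, 16, None, None, 13]
In a BST, the LCA of p=4, q=13 is the first node v on the
root-to-leaf path with p <= v <= q (go left if both < v, right if both > v).
Walk from root:
  at 44: both 4 and 13 < 44, go left
  at 19: both 4 and 13 < 19, go left
  at 4: 4 <= 4 <= 13, this is the LCA
LCA = 4


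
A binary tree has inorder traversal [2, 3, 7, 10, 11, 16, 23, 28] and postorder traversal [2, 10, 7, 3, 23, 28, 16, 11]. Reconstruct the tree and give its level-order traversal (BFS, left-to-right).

Inorder:   [2, 3, 7, 10, 11, 16, 23, 28]
Postorder: [2, 10, 7, 3, 23, 28, 16, 11]
Algorithm: postorder visits root last, so walk postorder right-to-left;
each value is the root of the current inorder slice — split it at that
value, recurse on the right subtree first, then the left.
Recursive splits:
  root=11; inorder splits into left=[2, 3, 7, 10], right=[16, 23, 28]
  root=16; inorder splits into left=[], right=[23, 28]
  root=28; inorder splits into left=[23], right=[]
  root=23; inorder splits into left=[], right=[]
  root=3; inorder splits into left=[2], right=[7, 10]
  root=7; inorder splits into left=[], right=[10]
  root=10; inorder splits into left=[], right=[]
  root=2; inorder splits into left=[], right=[]
Reconstructed level-order: [11, 3, 16, 2, 7, 28, 10, 23]


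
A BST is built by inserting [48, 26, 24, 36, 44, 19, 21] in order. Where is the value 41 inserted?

Starting tree (level order): [48, 26, None, 24, 36, 19, None, None, 44, None, 21]
Insertion path: 48 -> 26 -> 36 -> 44
Result: insert 41 as left child of 44
Final tree (level order): [48, 26, None, 24, 36, 19, None, None, 44, None, 21, 41]


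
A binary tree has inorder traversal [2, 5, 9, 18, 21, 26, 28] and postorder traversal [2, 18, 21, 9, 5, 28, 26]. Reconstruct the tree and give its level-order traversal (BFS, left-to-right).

Inorder:   [2, 5, 9, 18, 21, 26, 28]
Postorder: [2, 18, 21, 9, 5, 28, 26]
Algorithm: postorder visits root last, so walk postorder right-to-left;
each value is the root of the current inorder slice — split it at that
value, recurse on the right subtree first, then the left.
Recursive splits:
  root=26; inorder splits into left=[2, 5, 9, 18, 21], right=[28]
  root=28; inorder splits into left=[], right=[]
  root=5; inorder splits into left=[2], right=[9, 18, 21]
  root=9; inorder splits into left=[], right=[18, 21]
  root=21; inorder splits into left=[18], right=[]
  root=18; inorder splits into left=[], right=[]
  root=2; inorder splits into left=[], right=[]
Reconstructed level-order: [26, 5, 28, 2, 9, 21, 18]


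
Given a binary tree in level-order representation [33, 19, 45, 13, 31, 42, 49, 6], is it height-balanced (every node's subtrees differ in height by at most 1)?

Tree (level-order array): [33, 19, 45, 13, 31, 42, 49, 6]
Definition: a tree is height-balanced if, at every node, |h(left) - h(right)| <= 1 (empty subtree has height -1).
Bottom-up per-node check:
  node 6: h_left=-1, h_right=-1, diff=0 [OK], height=0
  node 13: h_left=0, h_right=-1, diff=1 [OK], height=1
  node 31: h_left=-1, h_right=-1, diff=0 [OK], height=0
  node 19: h_left=1, h_right=0, diff=1 [OK], height=2
  node 42: h_left=-1, h_right=-1, diff=0 [OK], height=0
  node 49: h_left=-1, h_right=-1, diff=0 [OK], height=0
  node 45: h_left=0, h_right=0, diff=0 [OK], height=1
  node 33: h_left=2, h_right=1, diff=1 [OK], height=3
All nodes satisfy the balance condition.
Result: Balanced


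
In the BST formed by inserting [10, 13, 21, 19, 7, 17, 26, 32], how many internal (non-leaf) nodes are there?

Tree built from: [10, 13, 21, 19, 7, 17, 26, 32]
Tree (level-order array): [10, 7, 13, None, None, None, 21, 19, 26, 17, None, None, 32]
Rule: An internal node has at least one child.
Per-node child counts:
  node 10: 2 child(ren)
  node 7: 0 child(ren)
  node 13: 1 child(ren)
  node 21: 2 child(ren)
  node 19: 1 child(ren)
  node 17: 0 child(ren)
  node 26: 1 child(ren)
  node 32: 0 child(ren)
Matching nodes: [10, 13, 21, 19, 26]
Count of internal (non-leaf) nodes: 5


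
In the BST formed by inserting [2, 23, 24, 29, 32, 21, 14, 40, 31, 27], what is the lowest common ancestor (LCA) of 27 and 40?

Tree insertion order: [2, 23, 24, 29, 32, 21, 14, 40, 31, 27]
Tree (level-order array): [2, None, 23, 21, 24, 14, None, None, 29, None, None, 27, 32, None, None, 31, 40]
In a BST, the LCA of p=27, q=40 is the first node v on the
root-to-leaf path with p <= v <= q (go left if both < v, right if both > v).
Walk from root:
  at 2: both 27 and 40 > 2, go right
  at 23: both 27 and 40 > 23, go right
  at 24: both 27 and 40 > 24, go right
  at 29: 27 <= 29 <= 40, this is the LCA
LCA = 29


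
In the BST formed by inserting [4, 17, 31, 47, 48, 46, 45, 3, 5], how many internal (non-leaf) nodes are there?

Tree built from: [4, 17, 31, 47, 48, 46, 45, 3, 5]
Tree (level-order array): [4, 3, 17, None, None, 5, 31, None, None, None, 47, 46, 48, 45]
Rule: An internal node has at least one child.
Per-node child counts:
  node 4: 2 child(ren)
  node 3: 0 child(ren)
  node 17: 2 child(ren)
  node 5: 0 child(ren)
  node 31: 1 child(ren)
  node 47: 2 child(ren)
  node 46: 1 child(ren)
  node 45: 0 child(ren)
  node 48: 0 child(ren)
Matching nodes: [4, 17, 31, 47, 46]
Count of internal (non-leaf) nodes: 5


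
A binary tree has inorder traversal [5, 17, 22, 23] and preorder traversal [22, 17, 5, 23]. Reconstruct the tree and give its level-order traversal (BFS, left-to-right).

Inorder:  [5, 17, 22, 23]
Preorder: [22, 17, 5, 23]
Algorithm: preorder visits root first, so consume preorder in order;
for each root, split the current inorder slice at that value into
left-subtree inorder and right-subtree inorder, then recurse.
Recursive splits:
  root=22; inorder splits into left=[5, 17], right=[23]
  root=17; inorder splits into left=[5], right=[]
  root=5; inorder splits into left=[], right=[]
  root=23; inorder splits into left=[], right=[]
Reconstructed level-order: [22, 17, 23, 5]


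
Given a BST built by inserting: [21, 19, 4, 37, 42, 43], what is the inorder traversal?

Tree insertion order: [21, 19, 4, 37, 42, 43]
Tree (level-order array): [21, 19, 37, 4, None, None, 42, None, None, None, 43]
Inorder traversal: [4, 19, 21, 37, 42, 43]


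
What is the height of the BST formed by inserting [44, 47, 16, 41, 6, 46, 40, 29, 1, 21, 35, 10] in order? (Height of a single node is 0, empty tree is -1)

Insertion order: [44, 47, 16, 41, 6, 46, 40, 29, 1, 21, 35, 10]
Tree (level-order array): [44, 16, 47, 6, 41, 46, None, 1, 10, 40, None, None, None, None, None, None, None, 29, None, 21, 35]
Compute height bottom-up (empty subtree = -1):
  height(1) = 1 + max(-1, -1) = 0
  height(10) = 1 + max(-1, -1) = 0
  height(6) = 1 + max(0, 0) = 1
  height(21) = 1 + max(-1, -1) = 0
  height(35) = 1 + max(-1, -1) = 0
  height(29) = 1 + max(0, 0) = 1
  height(40) = 1 + max(1, -1) = 2
  height(41) = 1 + max(2, -1) = 3
  height(16) = 1 + max(1, 3) = 4
  height(46) = 1 + max(-1, -1) = 0
  height(47) = 1 + max(0, -1) = 1
  height(44) = 1 + max(4, 1) = 5
Height = 5


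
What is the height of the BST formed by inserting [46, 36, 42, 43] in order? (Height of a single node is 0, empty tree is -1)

Insertion order: [46, 36, 42, 43]
Tree (level-order array): [46, 36, None, None, 42, None, 43]
Compute height bottom-up (empty subtree = -1):
  height(43) = 1 + max(-1, -1) = 0
  height(42) = 1 + max(-1, 0) = 1
  height(36) = 1 + max(-1, 1) = 2
  height(46) = 1 + max(2, -1) = 3
Height = 3


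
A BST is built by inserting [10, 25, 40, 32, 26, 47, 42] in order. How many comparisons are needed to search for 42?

Search path for 42: 10 -> 25 -> 40 -> 47 -> 42
Found: True
Comparisons: 5


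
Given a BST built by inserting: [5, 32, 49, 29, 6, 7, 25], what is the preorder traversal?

Tree insertion order: [5, 32, 49, 29, 6, 7, 25]
Tree (level-order array): [5, None, 32, 29, 49, 6, None, None, None, None, 7, None, 25]
Preorder traversal: [5, 32, 29, 6, 7, 25, 49]


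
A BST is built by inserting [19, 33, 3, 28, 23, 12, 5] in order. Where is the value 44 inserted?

Starting tree (level order): [19, 3, 33, None, 12, 28, None, 5, None, 23]
Insertion path: 19 -> 33
Result: insert 44 as right child of 33
Final tree (level order): [19, 3, 33, None, 12, 28, 44, 5, None, 23]


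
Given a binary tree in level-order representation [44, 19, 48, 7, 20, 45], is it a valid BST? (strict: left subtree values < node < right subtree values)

Level-order array: [44, 19, 48, 7, 20, 45]
Validate using subtree bounds (lo, hi): at each node, require lo < value < hi,
then recurse left with hi=value and right with lo=value.
Preorder trace (stopping at first violation):
  at node 44 with bounds (-inf, +inf): OK
  at node 19 with bounds (-inf, 44): OK
  at node 7 with bounds (-inf, 19): OK
  at node 20 with bounds (19, 44): OK
  at node 48 with bounds (44, +inf): OK
  at node 45 with bounds (44, 48): OK
No violation found at any node.
Result: Valid BST


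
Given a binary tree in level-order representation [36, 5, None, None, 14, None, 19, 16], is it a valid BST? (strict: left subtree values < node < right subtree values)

Level-order array: [36, 5, None, None, 14, None, 19, 16]
Validate using subtree bounds (lo, hi): at each node, require lo < value < hi,
then recurse left with hi=value and right with lo=value.
Preorder trace (stopping at first violation):
  at node 36 with bounds (-inf, +inf): OK
  at node 5 with bounds (-inf, 36): OK
  at node 14 with bounds (5, 36): OK
  at node 19 with bounds (14, 36): OK
  at node 16 with bounds (14, 19): OK
No violation found at any node.
Result: Valid BST


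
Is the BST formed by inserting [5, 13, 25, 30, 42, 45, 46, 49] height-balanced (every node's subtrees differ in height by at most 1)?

Tree (level-order array): [5, None, 13, None, 25, None, 30, None, 42, None, 45, None, 46, None, 49]
Definition: a tree is height-balanced if, at every node, |h(left) - h(right)| <= 1 (empty subtree has height -1).
Bottom-up per-node check:
  node 49: h_left=-1, h_right=-1, diff=0 [OK], height=0
  node 46: h_left=-1, h_right=0, diff=1 [OK], height=1
  node 45: h_left=-1, h_right=1, diff=2 [FAIL (|-1-1|=2 > 1)], height=2
  node 42: h_left=-1, h_right=2, diff=3 [FAIL (|-1-2|=3 > 1)], height=3
  node 30: h_left=-1, h_right=3, diff=4 [FAIL (|-1-3|=4 > 1)], height=4
  node 25: h_left=-1, h_right=4, diff=5 [FAIL (|-1-4|=5 > 1)], height=5
  node 13: h_left=-1, h_right=5, diff=6 [FAIL (|-1-5|=6 > 1)], height=6
  node 5: h_left=-1, h_right=6, diff=7 [FAIL (|-1-6|=7 > 1)], height=7
Node 45 violates the condition: |-1 - 1| = 2 > 1.
Result: Not balanced


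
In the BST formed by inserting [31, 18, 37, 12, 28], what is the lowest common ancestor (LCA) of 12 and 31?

Tree insertion order: [31, 18, 37, 12, 28]
Tree (level-order array): [31, 18, 37, 12, 28]
In a BST, the LCA of p=12, q=31 is the first node v on the
root-to-leaf path with p <= v <= q (go left if both < v, right if both > v).
Walk from root:
  at 31: 12 <= 31 <= 31, this is the LCA
LCA = 31


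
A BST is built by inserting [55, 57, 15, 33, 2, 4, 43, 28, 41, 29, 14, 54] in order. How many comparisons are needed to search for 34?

Search path for 34: 55 -> 15 -> 33 -> 43 -> 41
Found: False
Comparisons: 5


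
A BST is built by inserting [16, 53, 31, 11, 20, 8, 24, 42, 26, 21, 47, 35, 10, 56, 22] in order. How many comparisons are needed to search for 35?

Search path for 35: 16 -> 53 -> 31 -> 42 -> 35
Found: True
Comparisons: 5


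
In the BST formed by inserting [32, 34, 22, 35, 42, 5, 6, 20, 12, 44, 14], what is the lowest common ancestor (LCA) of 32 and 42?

Tree insertion order: [32, 34, 22, 35, 42, 5, 6, 20, 12, 44, 14]
Tree (level-order array): [32, 22, 34, 5, None, None, 35, None, 6, None, 42, None, 20, None, 44, 12, None, None, None, None, 14]
In a BST, the LCA of p=32, q=42 is the first node v on the
root-to-leaf path with p <= v <= q (go left if both < v, right if both > v).
Walk from root:
  at 32: 32 <= 32 <= 42, this is the LCA
LCA = 32


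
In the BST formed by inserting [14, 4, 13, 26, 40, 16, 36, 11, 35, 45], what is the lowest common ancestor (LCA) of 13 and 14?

Tree insertion order: [14, 4, 13, 26, 40, 16, 36, 11, 35, 45]
Tree (level-order array): [14, 4, 26, None, 13, 16, 40, 11, None, None, None, 36, 45, None, None, 35]
In a BST, the LCA of p=13, q=14 is the first node v on the
root-to-leaf path with p <= v <= q (go left if both < v, right if both > v).
Walk from root:
  at 14: 13 <= 14 <= 14, this is the LCA
LCA = 14


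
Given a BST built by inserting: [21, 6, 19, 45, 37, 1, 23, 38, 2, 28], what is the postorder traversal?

Tree insertion order: [21, 6, 19, 45, 37, 1, 23, 38, 2, 28]
Tree (level-order array): [21, 6, 45, 1, 19, 37, None, None, 2, None, None, 23, 38, None, None, None, 28]
Postorder traversal: [2, 1, 19, 6, 28, 23, 38, 37, 45, 21]


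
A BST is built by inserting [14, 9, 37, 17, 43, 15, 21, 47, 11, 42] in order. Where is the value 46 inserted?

Starting tree (level order): [14, 9, 37, None, 11, 17, 43, None, None, 15, 21, 42, 47]
Insertion path: 14 -> 37 -> 43 -> 47
Result: insert 46 as left child of 47
Final tree (level order): [14, 9, 37, None, 11, 17, 43, None, None, 15, 21, 42, 47, None, None, None, None, None, None, 46]
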